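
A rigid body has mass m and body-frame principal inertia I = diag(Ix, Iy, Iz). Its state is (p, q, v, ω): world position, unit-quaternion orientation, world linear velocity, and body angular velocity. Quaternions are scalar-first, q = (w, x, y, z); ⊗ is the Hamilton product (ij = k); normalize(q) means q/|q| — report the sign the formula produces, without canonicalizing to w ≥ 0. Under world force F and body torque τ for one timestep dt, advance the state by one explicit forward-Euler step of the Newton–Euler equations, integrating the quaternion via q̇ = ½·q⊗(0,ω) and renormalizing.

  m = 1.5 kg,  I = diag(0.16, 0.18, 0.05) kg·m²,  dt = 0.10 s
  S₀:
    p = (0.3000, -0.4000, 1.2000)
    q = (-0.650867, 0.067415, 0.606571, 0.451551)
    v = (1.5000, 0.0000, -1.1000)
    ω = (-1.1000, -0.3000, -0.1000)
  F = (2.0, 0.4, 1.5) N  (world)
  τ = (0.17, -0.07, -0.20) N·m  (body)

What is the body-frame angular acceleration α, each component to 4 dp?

α = (1.0869, -0.4561, -4.1320)

ω×(Iω) gyroscopic = (-0.0039, 0.0121, 0.0066)
(τ − ω×Iω)/I = (1.0869, -0.4561, -4.1320)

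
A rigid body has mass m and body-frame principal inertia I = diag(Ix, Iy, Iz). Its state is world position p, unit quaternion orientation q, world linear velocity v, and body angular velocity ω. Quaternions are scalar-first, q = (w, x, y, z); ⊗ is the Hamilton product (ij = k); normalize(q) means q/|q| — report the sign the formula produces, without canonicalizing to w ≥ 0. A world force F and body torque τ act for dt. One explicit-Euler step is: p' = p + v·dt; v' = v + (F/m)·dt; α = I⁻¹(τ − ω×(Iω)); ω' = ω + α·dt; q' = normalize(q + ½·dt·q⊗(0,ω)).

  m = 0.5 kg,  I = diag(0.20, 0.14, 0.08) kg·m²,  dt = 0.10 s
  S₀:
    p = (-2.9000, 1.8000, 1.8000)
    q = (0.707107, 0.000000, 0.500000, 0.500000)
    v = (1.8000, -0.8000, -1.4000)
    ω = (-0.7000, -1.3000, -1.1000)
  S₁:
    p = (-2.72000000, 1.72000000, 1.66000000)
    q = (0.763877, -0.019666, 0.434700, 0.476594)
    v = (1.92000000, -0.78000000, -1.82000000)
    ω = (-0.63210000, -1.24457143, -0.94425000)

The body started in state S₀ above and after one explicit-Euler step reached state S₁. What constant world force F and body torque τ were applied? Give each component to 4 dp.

F = (0.6000, 0.1000, -2.1000)
τ = (0.0500, 0.1700, 0.0700)

rate change Δω = (0.06790000, 0.05542857, 0.15575000)
I·α + gyro = (0.0500, 0.1700, 0.0700)
velocity change Δv = (0.12000000, 0.02000000, -0.42000000)
applied force F = (0.6000, 0.1000, -2.1000)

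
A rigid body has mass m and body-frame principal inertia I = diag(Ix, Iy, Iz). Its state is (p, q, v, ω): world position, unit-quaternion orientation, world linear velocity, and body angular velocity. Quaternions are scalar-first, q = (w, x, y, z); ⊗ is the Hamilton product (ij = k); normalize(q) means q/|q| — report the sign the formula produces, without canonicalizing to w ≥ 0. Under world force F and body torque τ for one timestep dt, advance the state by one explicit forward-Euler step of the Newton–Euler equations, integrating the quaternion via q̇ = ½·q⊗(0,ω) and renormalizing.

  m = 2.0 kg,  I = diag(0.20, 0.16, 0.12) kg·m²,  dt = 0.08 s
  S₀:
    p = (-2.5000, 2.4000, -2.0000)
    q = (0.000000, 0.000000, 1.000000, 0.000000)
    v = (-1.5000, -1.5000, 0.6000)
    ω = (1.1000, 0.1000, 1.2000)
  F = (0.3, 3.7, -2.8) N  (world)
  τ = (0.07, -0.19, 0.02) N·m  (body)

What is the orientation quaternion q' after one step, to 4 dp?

Hamilton product q⊗(0,ω) = (-0.1000000, 1.2000000, 0.0000000, -1.1000000)
updated quaternion q' = (-0.0040, 0.0479, 0.9979, -0.0439)

q' = (-0.0040, 0.0479, 0.9979, -0.0439)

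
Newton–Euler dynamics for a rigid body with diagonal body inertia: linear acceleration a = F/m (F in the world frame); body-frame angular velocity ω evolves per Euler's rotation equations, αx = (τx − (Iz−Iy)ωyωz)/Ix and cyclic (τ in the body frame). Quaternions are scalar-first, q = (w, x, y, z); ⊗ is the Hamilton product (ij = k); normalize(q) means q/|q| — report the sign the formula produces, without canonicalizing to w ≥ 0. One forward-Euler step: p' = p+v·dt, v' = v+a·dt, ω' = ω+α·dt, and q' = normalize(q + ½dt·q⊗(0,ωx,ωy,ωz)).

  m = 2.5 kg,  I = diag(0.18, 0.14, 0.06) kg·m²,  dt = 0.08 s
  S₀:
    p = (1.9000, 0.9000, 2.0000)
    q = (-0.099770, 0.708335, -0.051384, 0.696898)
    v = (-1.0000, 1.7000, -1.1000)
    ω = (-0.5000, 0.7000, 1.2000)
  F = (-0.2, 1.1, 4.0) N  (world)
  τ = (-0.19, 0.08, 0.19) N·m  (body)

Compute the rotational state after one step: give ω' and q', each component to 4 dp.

ω' = (-0.5546, 0.7869, 1.4347)
q' = (-0.1174, 0.6872, -0.1019, 0.7097)

α = I⁻¹(τ − ω×Iω) = (-0.6822, 1.0857, 2.9333)
ω' = ω + α·dt = (-0.5546, 0.7869, 1.4347)
Hamilton product q⊗(0,ω) = (-0.4461413, -0.4996044, -1.2682900, 0.3504185)
q + ½dt·q⊗(0,ω), renormalized = (-0.1174, 0.6872, -0.1019, 0.7097)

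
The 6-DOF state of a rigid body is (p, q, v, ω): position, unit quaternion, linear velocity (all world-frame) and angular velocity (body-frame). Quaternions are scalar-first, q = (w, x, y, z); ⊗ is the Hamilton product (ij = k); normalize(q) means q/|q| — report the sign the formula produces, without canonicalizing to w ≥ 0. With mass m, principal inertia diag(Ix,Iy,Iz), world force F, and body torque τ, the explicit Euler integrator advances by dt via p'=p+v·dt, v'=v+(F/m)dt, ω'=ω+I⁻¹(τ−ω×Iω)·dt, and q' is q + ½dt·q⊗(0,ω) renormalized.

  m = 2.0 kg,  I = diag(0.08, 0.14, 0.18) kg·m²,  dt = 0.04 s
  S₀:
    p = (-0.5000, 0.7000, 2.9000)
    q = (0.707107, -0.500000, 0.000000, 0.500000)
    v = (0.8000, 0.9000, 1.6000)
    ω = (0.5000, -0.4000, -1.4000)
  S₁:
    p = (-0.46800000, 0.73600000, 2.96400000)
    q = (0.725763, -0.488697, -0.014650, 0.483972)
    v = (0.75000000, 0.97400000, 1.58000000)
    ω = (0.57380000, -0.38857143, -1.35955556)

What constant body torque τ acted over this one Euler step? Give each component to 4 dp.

τ = (0.1700, 0.1100, 0.1700)

Δω = ω₁−ω₀ = (0.07380000, 0.01142857, 0.04044444)
τ = I·(Δω/dt) + ω₀×(Iω₀) = (0.1700, 0.1100, 0.1700)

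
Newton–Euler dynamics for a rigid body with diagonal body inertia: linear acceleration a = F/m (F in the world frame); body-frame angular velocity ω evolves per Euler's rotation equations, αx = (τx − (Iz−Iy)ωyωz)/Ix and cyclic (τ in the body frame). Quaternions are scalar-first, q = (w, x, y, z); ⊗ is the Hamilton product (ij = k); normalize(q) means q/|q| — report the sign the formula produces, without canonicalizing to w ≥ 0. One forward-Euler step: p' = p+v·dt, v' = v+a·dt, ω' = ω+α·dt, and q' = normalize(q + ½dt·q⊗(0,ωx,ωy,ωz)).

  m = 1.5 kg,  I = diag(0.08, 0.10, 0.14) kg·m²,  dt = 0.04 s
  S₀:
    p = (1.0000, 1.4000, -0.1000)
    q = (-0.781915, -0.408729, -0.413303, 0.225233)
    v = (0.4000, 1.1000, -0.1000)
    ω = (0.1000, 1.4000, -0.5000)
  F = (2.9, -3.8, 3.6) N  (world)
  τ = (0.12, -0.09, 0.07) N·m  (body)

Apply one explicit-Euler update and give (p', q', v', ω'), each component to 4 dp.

p' = (1.0160, 1.4440, -0.1040)
q' = (-0.7669, -0.4123, -0.4386, 0.2223)
v' = (0.4773, 0.9987, -0.0040)
ω' = (0.1740, 1.3628, -0.4808)

α = I⁻¹(τ − ω×Iω) = (1.8500, -0.9300, 0.4800)
ω' = ω + α·dt = (0.1740, 1.3628, -0.4808)
Hamilton product q⊗(0,ω) = (0.7321136, -0.1868662, -1.2765222, -0.1399328)
updated quaternion q' = (-0.7669, -0.4123, -0.4386, 0.2223)
a = F/m = (1.9333, -2.5333, 2.4000)
p' = p + v·dt = (1.0160, 1.4440, -0.1040)
v' = v + a·dt = (0.4773, 0.9987, -0.0040)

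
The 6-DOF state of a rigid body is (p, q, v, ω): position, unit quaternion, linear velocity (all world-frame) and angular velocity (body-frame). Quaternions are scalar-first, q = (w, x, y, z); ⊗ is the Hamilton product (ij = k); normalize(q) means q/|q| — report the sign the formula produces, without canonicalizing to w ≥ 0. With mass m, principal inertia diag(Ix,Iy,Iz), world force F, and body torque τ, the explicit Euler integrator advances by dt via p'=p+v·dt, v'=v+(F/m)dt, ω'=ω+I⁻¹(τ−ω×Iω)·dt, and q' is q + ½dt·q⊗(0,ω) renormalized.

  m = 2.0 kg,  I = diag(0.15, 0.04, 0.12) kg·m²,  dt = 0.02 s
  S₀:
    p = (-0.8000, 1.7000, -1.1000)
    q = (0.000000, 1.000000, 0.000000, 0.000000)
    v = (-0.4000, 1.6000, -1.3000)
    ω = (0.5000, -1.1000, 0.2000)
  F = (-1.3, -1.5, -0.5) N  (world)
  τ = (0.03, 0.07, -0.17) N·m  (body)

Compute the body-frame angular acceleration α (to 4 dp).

α = (0.3173, 1.6750, -1.9208)

precession coupling ω×(Iω) = (-0.0176, 0.0030, 0.0605)
angular accel α = (0.3173, 1.6750, -1.9208)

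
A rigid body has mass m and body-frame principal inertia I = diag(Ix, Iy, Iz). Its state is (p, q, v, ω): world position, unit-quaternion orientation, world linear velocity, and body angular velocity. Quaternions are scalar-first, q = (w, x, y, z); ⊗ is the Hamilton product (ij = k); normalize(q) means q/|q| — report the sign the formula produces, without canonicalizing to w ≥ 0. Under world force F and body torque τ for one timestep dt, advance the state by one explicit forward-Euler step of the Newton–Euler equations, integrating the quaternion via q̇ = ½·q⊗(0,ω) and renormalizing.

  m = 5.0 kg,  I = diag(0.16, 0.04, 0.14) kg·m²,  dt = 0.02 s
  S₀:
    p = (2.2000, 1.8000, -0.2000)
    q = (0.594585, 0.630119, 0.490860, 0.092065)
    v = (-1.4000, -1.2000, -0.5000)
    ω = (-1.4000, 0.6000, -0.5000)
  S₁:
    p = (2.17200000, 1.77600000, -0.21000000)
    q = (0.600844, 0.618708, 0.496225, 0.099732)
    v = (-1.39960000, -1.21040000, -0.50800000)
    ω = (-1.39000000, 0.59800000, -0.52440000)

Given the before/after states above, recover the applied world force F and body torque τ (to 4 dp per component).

Δv = v₁−v₀ = (0.00040000, -0.01040000, -0.00800000)
m·(v₁−v₀)/dt = (0.1000, -2.6000, -2.0000)
ω₁ − ω₀ = (0.01000000, -0.00200000, -0.02440000)
applied torque τ = (0.0500, 0.0100, -0.0700)

F = (0.1000, -2.6000, -2.0000)
τ = (0.0500, 0.0100, -0.0700)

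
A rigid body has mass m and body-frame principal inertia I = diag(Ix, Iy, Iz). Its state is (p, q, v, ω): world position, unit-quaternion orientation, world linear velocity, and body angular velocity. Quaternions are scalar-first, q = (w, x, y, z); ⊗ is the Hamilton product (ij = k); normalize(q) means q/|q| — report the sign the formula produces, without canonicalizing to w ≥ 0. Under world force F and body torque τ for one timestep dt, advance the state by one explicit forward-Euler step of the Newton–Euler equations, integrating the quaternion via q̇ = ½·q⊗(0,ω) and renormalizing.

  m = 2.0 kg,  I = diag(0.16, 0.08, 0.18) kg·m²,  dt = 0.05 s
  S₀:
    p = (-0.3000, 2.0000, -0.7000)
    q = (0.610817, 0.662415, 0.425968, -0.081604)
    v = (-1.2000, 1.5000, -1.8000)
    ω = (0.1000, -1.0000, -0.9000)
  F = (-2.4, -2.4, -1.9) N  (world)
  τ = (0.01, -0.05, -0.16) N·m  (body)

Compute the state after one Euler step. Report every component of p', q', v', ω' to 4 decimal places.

p + v·dt = (-0.3600, 2.0750, -0.7900)
new velocity v' = (-1.2600, 1.4400, -1.8475)
ω×(Iω) gyroscopic = (0.0900, 0.0018, 0.0080)
(τ − ω×Iω)/I = (-0.5000, -0.6475, -0.9333)
new body rate ω' = (0.0750, -1.0324, -0.9467)
Hamilton product q⊗(0,ω) = (0.2862829, -0.4038935, -0.0228039, -1.2547471)
q' = normalize(q + ½dt·q⊗(0,ω)) = (0.6176, 0.6519, 0.4252, -0.1129)

p' = (-0.3600, 2.0750, -0.7900)
q' = (0.6176, 0.6519, 0.4252, -0.1129)
v' = (-1.2600, 1.4400, -1.8475)
ω' = (0.0750, -1.0324, -0.9467)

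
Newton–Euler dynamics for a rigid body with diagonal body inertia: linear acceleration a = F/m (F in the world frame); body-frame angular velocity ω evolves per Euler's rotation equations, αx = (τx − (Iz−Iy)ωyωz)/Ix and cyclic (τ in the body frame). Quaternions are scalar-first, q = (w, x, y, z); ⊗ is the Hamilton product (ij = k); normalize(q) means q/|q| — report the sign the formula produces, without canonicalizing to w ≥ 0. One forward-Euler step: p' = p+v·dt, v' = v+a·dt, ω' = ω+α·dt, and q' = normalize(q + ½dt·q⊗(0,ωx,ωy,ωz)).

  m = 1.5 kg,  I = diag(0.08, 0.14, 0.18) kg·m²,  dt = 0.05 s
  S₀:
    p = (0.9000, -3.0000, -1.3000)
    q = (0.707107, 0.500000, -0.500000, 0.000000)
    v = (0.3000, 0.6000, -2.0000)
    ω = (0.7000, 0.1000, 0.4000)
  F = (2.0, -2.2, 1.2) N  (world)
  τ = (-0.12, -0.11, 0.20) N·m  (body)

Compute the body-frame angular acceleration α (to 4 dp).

α = (-1.5200, -0.5857, 1.0878)

ω×(Iω) gyroscopic = (0.0016, -0.0280, 0.0042)
angular accel α = (-1.5200, -0.5857, 1.0878)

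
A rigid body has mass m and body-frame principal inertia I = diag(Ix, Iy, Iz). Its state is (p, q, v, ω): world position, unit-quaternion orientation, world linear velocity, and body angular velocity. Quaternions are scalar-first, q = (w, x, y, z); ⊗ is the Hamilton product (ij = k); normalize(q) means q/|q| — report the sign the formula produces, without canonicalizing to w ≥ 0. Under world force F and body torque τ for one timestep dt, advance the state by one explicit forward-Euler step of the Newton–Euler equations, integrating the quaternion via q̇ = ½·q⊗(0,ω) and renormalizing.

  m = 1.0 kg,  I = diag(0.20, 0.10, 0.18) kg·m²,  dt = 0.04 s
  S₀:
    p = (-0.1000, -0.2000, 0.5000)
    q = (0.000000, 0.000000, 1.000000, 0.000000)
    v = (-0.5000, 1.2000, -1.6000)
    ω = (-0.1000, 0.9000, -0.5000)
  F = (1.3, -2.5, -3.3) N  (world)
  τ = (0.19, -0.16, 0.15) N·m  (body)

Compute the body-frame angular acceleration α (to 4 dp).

α = (1.1300, -1.6100, 0.7833)

precession coupling ω×(Iω) = (-0.0360, 0.0010, 0.0090)
(τ − ω×Iω)/I = (1.1300, -1.6100, 0.7833)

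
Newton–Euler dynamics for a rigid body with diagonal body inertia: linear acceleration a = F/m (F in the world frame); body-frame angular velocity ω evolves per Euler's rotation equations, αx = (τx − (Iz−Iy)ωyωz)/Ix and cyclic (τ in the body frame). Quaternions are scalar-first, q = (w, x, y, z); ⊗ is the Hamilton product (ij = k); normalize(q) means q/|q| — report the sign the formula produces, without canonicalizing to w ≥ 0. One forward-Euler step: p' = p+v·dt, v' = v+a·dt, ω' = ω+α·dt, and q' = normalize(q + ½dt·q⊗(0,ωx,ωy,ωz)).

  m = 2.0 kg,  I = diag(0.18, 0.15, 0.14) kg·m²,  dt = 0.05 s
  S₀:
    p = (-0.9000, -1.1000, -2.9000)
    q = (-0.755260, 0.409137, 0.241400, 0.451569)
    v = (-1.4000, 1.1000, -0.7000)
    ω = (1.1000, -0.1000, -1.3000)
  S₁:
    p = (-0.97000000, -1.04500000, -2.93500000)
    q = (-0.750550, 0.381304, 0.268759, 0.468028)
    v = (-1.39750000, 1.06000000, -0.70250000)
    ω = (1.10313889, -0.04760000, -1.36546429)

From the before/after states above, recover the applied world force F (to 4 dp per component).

v₁ − v₀ = (0.00250000, -0.04000000, -0.00250000)
applied force F = (0.1000, -1.6000, -0.1000)

F = (0.1000, -1.6000, -0.1000)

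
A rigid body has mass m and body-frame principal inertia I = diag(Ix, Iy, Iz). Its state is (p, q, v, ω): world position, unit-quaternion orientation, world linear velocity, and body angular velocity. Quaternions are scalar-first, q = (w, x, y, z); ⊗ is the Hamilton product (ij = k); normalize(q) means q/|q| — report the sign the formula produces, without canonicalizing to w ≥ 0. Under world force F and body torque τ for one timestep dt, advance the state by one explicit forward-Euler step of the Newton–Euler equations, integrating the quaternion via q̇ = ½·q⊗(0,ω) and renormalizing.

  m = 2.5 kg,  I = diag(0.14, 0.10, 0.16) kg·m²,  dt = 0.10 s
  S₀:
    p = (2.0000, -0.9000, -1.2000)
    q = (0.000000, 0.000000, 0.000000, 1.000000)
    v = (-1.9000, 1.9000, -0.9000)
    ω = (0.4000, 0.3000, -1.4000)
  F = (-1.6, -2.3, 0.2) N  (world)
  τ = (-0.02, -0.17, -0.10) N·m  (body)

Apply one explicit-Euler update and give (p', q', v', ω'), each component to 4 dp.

angular accel α = (0.0371, -1.8120, -0.5950)
new body rate ω' = (0.4037, 0.1188, -1.4595)
q⊗(0,ω) = (1.4000000, -0.3000000, 0.4000000, 0.0000000)
updated quaternion q' = (0.0698, -0.0150, 0.0199, 0.9972)
p + v·dt = (1.8100, -0.7100, -1.2900)
new velocity v' = (-1.9640, 1.8080, -0.8920)

p' = (1.8100, -0.7100, -1.2900)
q' = (0.0698, -0.0150, 0.0199, 0.9972)
v' = (-1.9640, 1.8080, -0.8920)
ω' = (0.4037, 0.1188, -1.4595)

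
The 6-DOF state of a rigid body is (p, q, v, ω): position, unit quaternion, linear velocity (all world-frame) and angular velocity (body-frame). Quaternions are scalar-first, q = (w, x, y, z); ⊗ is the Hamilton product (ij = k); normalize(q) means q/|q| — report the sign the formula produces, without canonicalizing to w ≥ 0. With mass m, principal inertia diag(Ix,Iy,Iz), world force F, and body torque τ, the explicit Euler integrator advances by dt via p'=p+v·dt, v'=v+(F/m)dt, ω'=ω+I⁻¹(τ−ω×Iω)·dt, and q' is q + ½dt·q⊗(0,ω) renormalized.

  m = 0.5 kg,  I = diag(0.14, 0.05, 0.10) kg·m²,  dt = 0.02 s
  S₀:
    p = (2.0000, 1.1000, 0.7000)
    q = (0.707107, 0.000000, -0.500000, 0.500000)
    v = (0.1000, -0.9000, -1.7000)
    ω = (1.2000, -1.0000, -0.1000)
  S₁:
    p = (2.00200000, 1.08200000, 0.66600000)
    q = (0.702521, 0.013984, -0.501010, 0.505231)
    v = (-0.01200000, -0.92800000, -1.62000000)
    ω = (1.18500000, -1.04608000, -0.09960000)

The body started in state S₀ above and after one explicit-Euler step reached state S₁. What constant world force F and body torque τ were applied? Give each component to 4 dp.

Δω = ω₁−ω₀ = (-0.01500000, -0.04608000, 0.00040000)
τ = I·(Δω/dt) + ω₀×(Iω₀) = (-0.1000, -0.1200, 0.1100)
Δv = v₁−v₀ = (-0.11200000, -0.02800000, 0.08000000)
m·(v₁−v₀)/dt = (-2.8000, -0.7000, 2.0000)

F = (-2.8000, -0.7000, 2.0000)
τ = (-0.1000, -0.1200, 0.1100)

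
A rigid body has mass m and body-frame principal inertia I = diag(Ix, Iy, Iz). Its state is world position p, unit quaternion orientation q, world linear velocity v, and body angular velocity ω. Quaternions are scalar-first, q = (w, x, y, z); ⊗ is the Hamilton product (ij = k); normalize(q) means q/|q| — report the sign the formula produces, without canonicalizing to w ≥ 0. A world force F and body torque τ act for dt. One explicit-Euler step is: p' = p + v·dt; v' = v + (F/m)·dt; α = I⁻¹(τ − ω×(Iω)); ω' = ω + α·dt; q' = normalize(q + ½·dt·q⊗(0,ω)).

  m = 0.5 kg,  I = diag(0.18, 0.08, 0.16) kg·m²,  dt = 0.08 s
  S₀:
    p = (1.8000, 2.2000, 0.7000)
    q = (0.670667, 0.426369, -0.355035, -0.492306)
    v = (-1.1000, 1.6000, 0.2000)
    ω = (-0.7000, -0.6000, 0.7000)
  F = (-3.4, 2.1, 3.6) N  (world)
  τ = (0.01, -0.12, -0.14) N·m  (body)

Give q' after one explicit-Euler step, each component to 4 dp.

q⊗(0,ω) = (0.4300515, -1.0133750, -0.3562443, -0.0348790)
q + ½dt·q⊗(0,ω), renormalized = (0.6871, 0.3854, -0.3689, -0.4932)

q' = (0.6871, 0.3854, -0.3689, -0.4932)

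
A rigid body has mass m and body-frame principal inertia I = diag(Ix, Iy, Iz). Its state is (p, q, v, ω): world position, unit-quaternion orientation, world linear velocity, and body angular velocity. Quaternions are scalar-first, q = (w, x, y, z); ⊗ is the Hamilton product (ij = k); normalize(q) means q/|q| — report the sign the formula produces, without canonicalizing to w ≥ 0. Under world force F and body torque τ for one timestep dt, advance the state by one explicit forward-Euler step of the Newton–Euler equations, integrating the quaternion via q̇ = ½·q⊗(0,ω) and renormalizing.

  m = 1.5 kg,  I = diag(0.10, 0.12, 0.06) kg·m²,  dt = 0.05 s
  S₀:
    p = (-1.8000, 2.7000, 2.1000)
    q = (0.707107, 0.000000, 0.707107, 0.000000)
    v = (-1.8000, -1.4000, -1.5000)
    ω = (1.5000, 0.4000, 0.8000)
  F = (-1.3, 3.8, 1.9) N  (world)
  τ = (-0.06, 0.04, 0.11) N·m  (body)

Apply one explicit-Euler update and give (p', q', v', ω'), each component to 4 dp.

gyro term ω×Iω = (-0.0192, 0.0480, 0.0120)
α = I⁻¹(τ − ω×Iω) = (-0.4080, -0.0667, 1.6333)
new body rate ω' = (1.4796, 0.3967, 0.8817)
2q̇ = q⊗(0,ω) = (-0.2828428, 1.6263461, 0.2828428, -0.4949749)
q + ½dt·q⊗(0,ω), renormalized = (0.6994, 0.0406, 0.7135, -0.0124)
p' = p + v·dt = (-1.8900, 2.6300, 2.0250)
v + (F/m)dt = (-1.8433, -1.2733, -1.4367)

p' = (-1.8900, 2.6300, 2.0250)
q' = (0.6994, 0.0406, 0.7135, -0.0124)
v' = (-1.8433, -1.2733, -1.4367)
ω' = (1.4796, 0.3967, 0.8817)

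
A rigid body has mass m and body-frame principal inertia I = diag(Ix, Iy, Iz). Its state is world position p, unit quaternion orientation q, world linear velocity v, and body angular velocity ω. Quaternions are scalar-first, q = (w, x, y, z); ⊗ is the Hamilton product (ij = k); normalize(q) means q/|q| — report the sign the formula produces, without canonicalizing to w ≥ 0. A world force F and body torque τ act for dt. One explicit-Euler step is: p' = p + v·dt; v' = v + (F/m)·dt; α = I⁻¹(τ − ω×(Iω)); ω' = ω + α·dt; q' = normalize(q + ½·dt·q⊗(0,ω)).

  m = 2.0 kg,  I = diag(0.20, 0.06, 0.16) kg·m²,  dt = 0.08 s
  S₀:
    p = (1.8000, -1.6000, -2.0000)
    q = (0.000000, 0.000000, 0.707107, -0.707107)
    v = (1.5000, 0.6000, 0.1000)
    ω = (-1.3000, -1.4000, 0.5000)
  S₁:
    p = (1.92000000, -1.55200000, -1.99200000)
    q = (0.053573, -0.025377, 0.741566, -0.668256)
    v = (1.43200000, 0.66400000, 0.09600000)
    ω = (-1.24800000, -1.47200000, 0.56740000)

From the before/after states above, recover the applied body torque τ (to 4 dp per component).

rate change Δω = (0.05200000, -0.07200000, 0.06740000)
I·α + gyro = (0.0600, -0.0800, -0.1200)

τ = (0.0600, -0.0800, -0.1200)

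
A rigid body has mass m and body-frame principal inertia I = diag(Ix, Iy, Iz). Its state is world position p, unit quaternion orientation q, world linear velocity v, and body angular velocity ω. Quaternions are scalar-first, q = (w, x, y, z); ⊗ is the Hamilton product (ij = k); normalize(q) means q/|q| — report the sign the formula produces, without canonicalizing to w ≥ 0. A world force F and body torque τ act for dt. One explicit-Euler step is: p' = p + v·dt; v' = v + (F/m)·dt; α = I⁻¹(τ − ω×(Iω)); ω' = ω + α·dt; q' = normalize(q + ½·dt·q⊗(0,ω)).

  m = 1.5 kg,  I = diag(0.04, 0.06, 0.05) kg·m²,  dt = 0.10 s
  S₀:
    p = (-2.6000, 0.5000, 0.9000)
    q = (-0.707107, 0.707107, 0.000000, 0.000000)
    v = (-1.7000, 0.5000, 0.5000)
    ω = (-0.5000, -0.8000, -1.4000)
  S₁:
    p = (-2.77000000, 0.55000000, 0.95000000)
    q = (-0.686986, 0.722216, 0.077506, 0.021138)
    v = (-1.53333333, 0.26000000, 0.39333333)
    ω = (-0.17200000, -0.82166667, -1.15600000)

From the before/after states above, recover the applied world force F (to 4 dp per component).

v₁ − v₀ = (0.16666667, -0.24000000, -0.10666667)
applied force F = (2.5000, -3.6000, -1.6000)

F = (2.5000, -3.6000, -1.6000)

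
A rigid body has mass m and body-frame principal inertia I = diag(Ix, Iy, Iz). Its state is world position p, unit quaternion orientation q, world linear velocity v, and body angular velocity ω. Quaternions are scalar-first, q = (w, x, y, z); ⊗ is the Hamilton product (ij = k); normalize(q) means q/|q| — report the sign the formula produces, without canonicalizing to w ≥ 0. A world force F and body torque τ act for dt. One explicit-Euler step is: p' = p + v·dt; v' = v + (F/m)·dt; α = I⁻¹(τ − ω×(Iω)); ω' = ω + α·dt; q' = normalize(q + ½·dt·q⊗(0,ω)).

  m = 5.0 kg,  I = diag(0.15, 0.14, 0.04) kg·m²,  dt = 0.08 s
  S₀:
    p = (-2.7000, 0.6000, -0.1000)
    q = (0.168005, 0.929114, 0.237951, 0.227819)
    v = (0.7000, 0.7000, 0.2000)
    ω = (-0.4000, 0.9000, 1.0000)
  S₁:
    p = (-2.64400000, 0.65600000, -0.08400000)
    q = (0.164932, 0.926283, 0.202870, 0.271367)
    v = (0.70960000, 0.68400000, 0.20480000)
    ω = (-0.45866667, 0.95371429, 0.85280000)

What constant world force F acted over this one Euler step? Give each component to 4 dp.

Δv = v₁−v₀ = (0.00960000, -0.01600000, 0.00480000)
applied force F = (0.6000, -1.0000, 0.3000)

F = (0.6000, -1.0000, 0.3000)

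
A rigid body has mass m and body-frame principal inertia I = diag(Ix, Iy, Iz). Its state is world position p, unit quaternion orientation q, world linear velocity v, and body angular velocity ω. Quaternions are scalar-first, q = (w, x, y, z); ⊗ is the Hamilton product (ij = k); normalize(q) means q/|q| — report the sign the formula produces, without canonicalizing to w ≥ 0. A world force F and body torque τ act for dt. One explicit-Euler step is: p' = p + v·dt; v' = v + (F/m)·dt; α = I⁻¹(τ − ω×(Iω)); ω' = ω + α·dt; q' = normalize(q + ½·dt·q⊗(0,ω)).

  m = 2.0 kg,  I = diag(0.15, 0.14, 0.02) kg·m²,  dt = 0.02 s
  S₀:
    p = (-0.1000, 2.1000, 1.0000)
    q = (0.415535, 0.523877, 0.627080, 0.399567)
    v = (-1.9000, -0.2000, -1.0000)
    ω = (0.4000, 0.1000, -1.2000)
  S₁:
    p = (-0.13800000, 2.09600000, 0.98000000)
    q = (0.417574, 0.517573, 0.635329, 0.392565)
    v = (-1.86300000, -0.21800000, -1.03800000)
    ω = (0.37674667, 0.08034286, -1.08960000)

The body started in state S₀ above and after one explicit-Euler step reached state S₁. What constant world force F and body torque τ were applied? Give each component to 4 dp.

rate change Δω = (-0.02325333, -0.01965714, 0.11040000)
I·α + gyro = (-0.1600, -0.2000, 0.1100)
velocity change Δv = (0.03700000, -0.01800000, -0.03800000)
F = m·Δv/dt = (3.7000, -1.8000, -3.8000)

F = (3.7000, -1.8000, -3.8000)
τ = (-0.1600, -0.2000, 0.1100)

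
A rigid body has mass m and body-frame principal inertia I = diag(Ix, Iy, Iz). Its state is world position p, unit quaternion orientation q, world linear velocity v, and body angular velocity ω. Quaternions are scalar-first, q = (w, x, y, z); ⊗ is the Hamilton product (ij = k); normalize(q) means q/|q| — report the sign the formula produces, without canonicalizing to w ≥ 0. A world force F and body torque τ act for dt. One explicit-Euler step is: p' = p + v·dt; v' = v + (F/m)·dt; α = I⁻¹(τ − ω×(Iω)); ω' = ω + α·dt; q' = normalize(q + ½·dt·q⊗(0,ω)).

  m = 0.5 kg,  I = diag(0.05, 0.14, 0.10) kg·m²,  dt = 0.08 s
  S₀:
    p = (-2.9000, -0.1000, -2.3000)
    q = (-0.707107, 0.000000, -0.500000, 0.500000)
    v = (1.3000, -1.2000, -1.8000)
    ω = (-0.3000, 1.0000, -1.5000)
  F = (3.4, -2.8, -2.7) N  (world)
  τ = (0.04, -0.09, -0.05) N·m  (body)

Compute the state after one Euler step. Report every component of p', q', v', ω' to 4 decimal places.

p' = (-2.7960, -0.1960, -2.4440)
q' = (-0.6554, 0.0184, -0.5329, 0.5350)
v' = (1.8440, -1.6480, -2.2320)
ω' = (-0.3320, 0.9614, -1.5184)

a = F/m = (6.8000, -5.6000, -5.4000)
p' = p + v·dt = (-2.7960, -0.1960, -2.4440)
v + (F/m)dt = (1.8440, -1.6480, -2.2320)
ω×(Iω) gyroscopic = (0.0600, -0.0225, -0.0270)
angular accel α = (-0.4000, -0.4821, -0.2300)
new body rate ω' = (-0.3320, 0.9614, -1.5184)
Hamilton product q⊗(0,ω) = (1.2500000, 0.4621321, -0.8571070, 0.9106605)
q' = normalize(q + ½dt·q⊗(0,ω)) = (-0.6554, 0.0184, -0.5329, 0.5350)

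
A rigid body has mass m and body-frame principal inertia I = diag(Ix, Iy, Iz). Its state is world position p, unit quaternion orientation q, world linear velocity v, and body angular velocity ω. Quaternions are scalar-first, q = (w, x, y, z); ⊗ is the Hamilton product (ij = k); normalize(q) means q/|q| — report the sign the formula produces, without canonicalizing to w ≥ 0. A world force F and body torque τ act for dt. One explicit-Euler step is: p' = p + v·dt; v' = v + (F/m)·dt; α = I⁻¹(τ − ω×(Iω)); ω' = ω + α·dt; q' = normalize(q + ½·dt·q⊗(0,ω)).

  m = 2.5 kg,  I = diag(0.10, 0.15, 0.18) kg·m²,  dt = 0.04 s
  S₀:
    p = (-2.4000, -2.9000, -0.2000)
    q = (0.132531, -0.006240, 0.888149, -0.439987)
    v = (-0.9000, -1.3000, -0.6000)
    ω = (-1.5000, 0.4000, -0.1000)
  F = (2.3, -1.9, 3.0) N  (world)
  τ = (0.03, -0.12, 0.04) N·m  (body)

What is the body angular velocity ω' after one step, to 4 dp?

ω' = (-1.4875, 0.3712, -0.0844)

precession coupling ω×(Iω) = (-0.0012, -0.0120, -0.0300)
α = I⁻¹(τ − ω×Iω) = (0.3120, -0.7200, 0.3889)
ω + α·dt = (-1.4875, 0.3712, -0.0844)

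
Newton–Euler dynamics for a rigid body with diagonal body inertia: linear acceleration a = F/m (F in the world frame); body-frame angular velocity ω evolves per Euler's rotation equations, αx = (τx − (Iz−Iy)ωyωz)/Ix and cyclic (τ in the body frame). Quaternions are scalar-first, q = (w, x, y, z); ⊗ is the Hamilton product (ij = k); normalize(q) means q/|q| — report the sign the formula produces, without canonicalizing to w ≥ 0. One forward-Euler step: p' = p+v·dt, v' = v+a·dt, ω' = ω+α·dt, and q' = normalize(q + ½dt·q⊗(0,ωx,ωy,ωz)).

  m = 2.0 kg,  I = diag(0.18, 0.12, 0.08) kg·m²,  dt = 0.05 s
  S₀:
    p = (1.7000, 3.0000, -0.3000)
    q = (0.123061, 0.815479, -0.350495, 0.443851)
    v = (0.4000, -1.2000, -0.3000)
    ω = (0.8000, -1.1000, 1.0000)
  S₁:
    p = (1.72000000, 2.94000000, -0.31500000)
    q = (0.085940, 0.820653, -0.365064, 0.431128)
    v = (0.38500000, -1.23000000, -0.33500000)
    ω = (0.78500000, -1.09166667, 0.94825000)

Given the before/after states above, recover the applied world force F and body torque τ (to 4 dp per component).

velocity change Δv = (-0.01500000, -0.03000000, -0.03500000)
m·(v₁−v₀)/dt = (-0.6000, -1.2000, -1.4000)
rate change Δω = (-0.01500000, 0.00833333, -0.05175000)
ω₀×(Iω₀) = (0.0440, 0.0800, 0.0528)
I·α + gyro = (-0.0100, 0.1000, -0.0300)

F = (-0.6000, -1.2000, -1.4000)
τ = (-0.0100, 0.1000, -0.0300)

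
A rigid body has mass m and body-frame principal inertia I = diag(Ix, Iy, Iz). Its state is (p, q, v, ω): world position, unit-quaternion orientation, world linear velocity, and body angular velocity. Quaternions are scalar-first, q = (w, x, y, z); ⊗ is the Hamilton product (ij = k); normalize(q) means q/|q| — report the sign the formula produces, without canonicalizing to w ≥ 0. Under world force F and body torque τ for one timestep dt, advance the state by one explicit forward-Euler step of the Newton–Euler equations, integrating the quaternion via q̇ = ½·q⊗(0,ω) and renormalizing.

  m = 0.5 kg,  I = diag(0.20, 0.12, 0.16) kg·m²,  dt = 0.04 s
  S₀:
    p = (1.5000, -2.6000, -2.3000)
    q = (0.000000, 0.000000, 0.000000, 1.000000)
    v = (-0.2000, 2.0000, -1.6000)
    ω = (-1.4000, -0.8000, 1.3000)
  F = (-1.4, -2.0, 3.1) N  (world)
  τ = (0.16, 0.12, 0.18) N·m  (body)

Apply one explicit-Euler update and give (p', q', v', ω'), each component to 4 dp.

a = (-2.8000, -4.0000, 6.2000)
new position p' = (1.4920, -2.5200, -2.3640)
v' = v + a·dt = (-0.3120, 1.8400, -1.3520)
gyro term ω×Iω = (-0.0416, -0.0728, -0.0896)
angular accel α = (1.0080, 1.6067, 1.6850)
ω + α·dt = (-1.3597, -0.7357, 1.3674)
Hamilton product q⊗(0,ω) = (-1.3000000, 0.8000000, -1.4000000, 0.0000000)
q' = normalize(q + ½dt·q⊗(0,ω)) = (-0.0260, 0.0160, -0.0280, 0.9991)

p' = (1.4920, -2.5200, -2.3640)
q' = (-0.0260, 0.0160, -0.0280, 0.9991)
v' = (-0.3120, 1.8400, -1.3520)
ω' = (-1.3597, -0.7357, 1.3674)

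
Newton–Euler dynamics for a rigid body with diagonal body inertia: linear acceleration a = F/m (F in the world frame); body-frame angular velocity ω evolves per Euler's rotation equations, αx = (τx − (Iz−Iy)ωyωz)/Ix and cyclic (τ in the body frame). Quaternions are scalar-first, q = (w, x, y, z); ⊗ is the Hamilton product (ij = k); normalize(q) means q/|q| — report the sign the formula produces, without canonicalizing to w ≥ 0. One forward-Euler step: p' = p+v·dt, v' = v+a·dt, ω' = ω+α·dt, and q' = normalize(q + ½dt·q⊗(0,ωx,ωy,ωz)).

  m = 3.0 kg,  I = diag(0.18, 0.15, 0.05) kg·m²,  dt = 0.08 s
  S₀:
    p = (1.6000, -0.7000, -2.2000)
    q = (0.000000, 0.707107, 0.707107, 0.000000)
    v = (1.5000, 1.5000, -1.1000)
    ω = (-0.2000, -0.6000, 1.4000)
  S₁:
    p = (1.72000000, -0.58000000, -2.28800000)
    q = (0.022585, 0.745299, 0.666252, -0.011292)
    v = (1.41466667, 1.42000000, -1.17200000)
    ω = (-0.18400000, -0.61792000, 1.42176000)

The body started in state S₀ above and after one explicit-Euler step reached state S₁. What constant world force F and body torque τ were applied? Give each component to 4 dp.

F = (-3.2000, -3.0000, -2.7000)
τ = (0.1200, -0.0700, 0.0100)

v₁ − v₀ = (-0.08533333, -0.08000000, -0.07200000)
applied force F = (-3.2000, -3.0000, -2.7000)
rate change Δω = (0.01600000, -0.01792000, 0.02176000)
applied torque τ = (0.1200, -0.0700, 0.0100)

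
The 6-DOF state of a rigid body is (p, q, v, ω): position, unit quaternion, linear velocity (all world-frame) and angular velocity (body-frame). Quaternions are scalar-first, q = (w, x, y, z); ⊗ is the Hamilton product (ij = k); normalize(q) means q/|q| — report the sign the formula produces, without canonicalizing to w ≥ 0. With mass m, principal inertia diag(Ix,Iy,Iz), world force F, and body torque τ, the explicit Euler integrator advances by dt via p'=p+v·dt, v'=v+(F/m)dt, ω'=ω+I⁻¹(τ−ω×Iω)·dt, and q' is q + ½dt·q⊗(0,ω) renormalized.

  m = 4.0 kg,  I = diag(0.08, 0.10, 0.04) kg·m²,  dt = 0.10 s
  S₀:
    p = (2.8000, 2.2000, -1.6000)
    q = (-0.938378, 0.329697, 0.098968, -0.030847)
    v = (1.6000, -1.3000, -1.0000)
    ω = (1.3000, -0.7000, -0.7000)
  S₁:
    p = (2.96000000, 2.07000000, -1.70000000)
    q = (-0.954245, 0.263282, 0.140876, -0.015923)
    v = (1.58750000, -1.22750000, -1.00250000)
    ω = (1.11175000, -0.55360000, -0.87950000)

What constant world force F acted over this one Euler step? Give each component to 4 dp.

F = (-0.5000, 2.9000, -0.1000)

Δv = v₁−v₀ = (-0.01250000, 0.07250000, -0.00250000)
applied force F = (-0.5000, 2.9000, -0.1000)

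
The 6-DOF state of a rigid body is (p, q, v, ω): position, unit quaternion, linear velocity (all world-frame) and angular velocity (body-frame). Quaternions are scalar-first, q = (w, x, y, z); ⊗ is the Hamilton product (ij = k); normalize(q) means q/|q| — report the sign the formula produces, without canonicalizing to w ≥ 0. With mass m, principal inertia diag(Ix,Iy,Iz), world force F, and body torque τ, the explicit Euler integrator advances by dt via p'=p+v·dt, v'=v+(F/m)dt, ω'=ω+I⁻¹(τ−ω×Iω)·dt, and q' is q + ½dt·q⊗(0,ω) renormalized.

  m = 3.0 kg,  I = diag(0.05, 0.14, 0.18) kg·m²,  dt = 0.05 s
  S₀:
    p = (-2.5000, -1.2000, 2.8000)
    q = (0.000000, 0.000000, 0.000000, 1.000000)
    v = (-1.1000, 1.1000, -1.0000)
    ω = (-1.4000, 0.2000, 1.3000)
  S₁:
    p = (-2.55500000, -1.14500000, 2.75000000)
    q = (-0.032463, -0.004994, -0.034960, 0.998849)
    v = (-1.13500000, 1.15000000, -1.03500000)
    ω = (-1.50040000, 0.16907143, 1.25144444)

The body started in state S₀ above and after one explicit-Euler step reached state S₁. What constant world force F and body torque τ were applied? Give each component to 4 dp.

rate change Δω = (-0.10040000, -0.03092857, -0.04855556)
gyro term ω₀×Iω₀ = (0.0104, 0.2366, -0.0252)
I·α + gyro = (-0.0900, 0.1500, -0.2000)
Δv = v₁−v₀ = (-0.03500000, 0.05000000, -0.03500000)
applied force F = (-2.1000, 3.0000, -2.1000)

F = (-2.1000, 3.0000, -2.1000)
τ = (-0.0900, 0.1500, -0.2000)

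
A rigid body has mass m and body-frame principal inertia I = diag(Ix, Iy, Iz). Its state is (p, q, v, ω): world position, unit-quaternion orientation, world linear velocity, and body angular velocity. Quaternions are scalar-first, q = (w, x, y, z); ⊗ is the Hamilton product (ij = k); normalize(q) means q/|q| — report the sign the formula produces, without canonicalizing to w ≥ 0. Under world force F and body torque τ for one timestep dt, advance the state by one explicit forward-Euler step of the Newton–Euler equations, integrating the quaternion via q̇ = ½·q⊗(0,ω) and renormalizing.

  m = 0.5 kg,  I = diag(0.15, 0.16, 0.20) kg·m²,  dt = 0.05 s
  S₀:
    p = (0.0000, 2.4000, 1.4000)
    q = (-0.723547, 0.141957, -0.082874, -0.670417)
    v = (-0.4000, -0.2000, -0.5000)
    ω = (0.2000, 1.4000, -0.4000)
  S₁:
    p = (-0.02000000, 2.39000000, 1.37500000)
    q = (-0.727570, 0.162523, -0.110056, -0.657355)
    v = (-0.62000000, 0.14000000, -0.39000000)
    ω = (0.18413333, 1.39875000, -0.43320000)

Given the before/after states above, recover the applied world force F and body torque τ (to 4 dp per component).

velocity change Δv = (-0.22000000, 0.34000000, 0.11000000)
applied force F = (-2.2000, 3.4000, 1.1000)
Δω = ω₁−ω₀ = (-0.01586667, -0.00125000, -0.03320000)
I·α + gyro = (-0.0700, 0.0000, -0.1300)

F = (-2.2000, 3.4000, 1.1000)
τ = (-0.0700, 0.0000, -0.1300)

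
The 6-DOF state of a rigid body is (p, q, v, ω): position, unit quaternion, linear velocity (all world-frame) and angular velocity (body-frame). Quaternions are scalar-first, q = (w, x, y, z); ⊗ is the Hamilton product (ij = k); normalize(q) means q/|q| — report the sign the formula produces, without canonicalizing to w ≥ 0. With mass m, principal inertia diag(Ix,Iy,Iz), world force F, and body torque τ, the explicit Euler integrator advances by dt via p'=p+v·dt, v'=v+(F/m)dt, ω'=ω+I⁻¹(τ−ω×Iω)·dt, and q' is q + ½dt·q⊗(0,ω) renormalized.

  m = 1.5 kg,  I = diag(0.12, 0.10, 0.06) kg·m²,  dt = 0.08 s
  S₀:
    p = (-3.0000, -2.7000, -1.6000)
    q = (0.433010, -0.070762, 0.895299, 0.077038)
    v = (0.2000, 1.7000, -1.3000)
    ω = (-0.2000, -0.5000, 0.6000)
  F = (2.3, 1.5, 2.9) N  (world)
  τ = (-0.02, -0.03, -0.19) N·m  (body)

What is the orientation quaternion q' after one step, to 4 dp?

q' = (0.4483, -0.0512, 0.8873, 0.0960)

2q̇ = q⊗(0,ω) = (0.3872743, 0.4890964, -0.1894554, 0.4742468)
q' = normalize(q + ½dt·q⊗(0,ω)) = (0.4483, -0.0512, 0.8873, 0.0960)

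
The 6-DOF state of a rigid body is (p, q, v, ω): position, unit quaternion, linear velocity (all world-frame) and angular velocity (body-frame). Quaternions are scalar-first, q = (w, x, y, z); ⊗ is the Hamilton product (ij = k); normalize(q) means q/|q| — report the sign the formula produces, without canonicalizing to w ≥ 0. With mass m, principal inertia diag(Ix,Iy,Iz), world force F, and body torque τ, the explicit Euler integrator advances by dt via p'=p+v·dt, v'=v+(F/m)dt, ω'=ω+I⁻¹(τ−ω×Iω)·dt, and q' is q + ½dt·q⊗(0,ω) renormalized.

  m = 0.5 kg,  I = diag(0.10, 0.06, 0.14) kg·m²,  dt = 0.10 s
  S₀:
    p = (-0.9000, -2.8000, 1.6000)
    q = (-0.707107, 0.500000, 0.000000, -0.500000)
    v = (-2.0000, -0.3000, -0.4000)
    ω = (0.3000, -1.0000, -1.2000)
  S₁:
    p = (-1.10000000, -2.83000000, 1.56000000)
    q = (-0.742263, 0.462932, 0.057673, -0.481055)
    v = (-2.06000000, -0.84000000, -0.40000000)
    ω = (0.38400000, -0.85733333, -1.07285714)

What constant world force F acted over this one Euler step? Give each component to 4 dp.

F = (-0.3000, -2.7000, 0.0000)

v₁ − v₀ = (-0.06000000, -0.54000000, 0.00000000)
F = m·Δv/dt = (-0.3000, -2.7000, 0.0000)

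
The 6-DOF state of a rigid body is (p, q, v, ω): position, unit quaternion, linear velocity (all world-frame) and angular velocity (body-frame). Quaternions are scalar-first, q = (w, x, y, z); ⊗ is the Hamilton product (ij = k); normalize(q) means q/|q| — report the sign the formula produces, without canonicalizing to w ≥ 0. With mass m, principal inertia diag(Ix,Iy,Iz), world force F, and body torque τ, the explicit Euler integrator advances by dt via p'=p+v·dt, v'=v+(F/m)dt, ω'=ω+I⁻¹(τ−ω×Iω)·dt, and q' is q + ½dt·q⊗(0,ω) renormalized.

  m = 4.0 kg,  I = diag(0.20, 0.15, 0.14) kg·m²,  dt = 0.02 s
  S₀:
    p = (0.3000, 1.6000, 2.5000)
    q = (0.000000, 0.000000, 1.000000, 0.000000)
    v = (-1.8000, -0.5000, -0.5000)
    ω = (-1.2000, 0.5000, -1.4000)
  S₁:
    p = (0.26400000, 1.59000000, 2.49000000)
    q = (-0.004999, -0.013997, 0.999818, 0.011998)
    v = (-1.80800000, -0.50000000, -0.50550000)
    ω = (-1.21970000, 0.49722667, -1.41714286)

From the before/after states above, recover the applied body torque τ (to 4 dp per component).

τ = (-0.1900, 0.0800, -0.0900)

rate change Δω = (-0.01970000, -0.00277333, -0.01714286)
ω₀×(Iω₀) = (0.0070, 0.1008, 0.0300)
applied torque τ = (-0.1900, 0.0800, -0.0900)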